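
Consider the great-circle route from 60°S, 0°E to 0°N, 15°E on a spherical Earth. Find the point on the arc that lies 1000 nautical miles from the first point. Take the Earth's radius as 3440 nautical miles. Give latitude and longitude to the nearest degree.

≈ 44°S, 7°E

The haversine formula gives a central angle δ ≈ 1.067 rad (61.1°) between the endpoints. The total great-circle distance is δ·R ≈ 1.067 × 3440 ≈ 3670 nmi, so the target fraction is f = 1000/3670 ≈ 0.273.
Interpolate at f ≈ 0.273 with slerp weights a = sin((1−f)δ)/sin δ ≈ 0.800, b = sin(fδ)/sin δ ≈ 0.327.
p = a·p₁ + b·p₂ ≈ (0.716, 0.085, -0.693); φ = arcsin(p_z) ≈ -43.85°, λ = atan2(p_y, p_x) ≈ 6.75°.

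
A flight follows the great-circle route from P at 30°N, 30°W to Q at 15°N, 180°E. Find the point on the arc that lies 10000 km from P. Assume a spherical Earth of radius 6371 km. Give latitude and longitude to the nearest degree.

Write both endpoints as unit vectors p₁, p₂ with components (cos φ cos λ, cos φ sin λ, sin φ).
The central angle between the endpoints is δ = arccos(p₁·p₂) ≈ 2.208 rad (126.5°). The total great-circle distance is δ·R ≈ 2.208 × 6371 ≈ 14068 km, so the target fraction is f = 10000/14068 ≈ 0.711.
Interpolate at f ≈ 0.711 with slerp weights a = sin((1−f)δ)/sin δ ≈ 0.742, b = sin(fδ)/sin δ ≈ 1.244.
p = a·p₁ + b·p₂ ≈ (-0.646, -0.321, 0.693); φ = arcsin(p_z) ≈ 43.85°, λ = atan2(p_y, p_x) ≈ -153.56°.

≈ 44°N, 154°W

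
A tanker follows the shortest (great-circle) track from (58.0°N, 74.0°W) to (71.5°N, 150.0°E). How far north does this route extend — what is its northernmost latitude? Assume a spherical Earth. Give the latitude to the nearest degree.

≈ 81°N

The great circle lies in the plane with unit normal n̂ = (p₁ × p₂)/|p₁ × p₂|.
Here n̂_z ≈ -0.160; the vertex latitude is φ_max = arccos|n̂_z| ≈ 80.8°.
Check via Clairaut: cos φ_max = |cos φ₁| · sin C = cos(58.0°)·sin(17.6°) ≈ 0.160, again giving ≈ 80.8°.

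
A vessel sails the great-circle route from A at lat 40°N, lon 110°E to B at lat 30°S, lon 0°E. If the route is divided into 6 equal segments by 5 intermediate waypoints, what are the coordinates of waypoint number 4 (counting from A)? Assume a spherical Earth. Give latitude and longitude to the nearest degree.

≈ lat 5°S, lon 35°E

Write both endpoints as unit vectors p₁, p₂ with components (cos φ cos λ, cos φ sin λ, sin φ).
The central angle between the endpoints is δ = arccos(p₁·p₂) ≈ 2.151 rad (123.3°).
Interpolate at f = 4/6 with slerp weights a = sin((1−f)δ)/sin δ ≈ 0.786, b = sin(fδ)/sin δ ≈ 1.185.
p = a·p₁ + b·p₂ ≈ (0.820, 0.566, -0.087); φ = arcsin(p_z) ≈ -5.00°, λ = atan2(p_y, p_x) ≈ 34.60°.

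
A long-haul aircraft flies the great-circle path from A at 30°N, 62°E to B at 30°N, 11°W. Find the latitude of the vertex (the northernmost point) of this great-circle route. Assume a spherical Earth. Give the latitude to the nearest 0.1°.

≈ 35.7°N

The great circle lies in the plane with unit normal n̂ = (p₁ × p₂)/|p₁ × p₂|.
Here n̂_z ≈ -0.812; the vertex latitude is φ_max = arccos|n̂_z| ≈ 35.7°.
Check via Clairaut: cos φ_max = |cos φ₁| · sin C = cos(30.0°)·sin(69.7°) ≈ 0.812, again giving ≈ 35.7°.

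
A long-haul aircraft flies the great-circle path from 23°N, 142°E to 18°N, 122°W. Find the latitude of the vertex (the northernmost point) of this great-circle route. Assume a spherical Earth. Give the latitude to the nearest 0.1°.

≈ 29.4°N

The great circle lies in the plane with unit normal n̂ = (p₁ × p₂)/|p₁ × p₂|.
Here n̂_z ≈ +0.871; the vertex latitude is φ_max = arccos|n̂_z| ≈ 29.4°.
Check via Clairaut: cos φ_max = |cos φ₁| · sin C = cos(23.0°)·sin(71.1°) ≈ 0.871, again giving ≈ 29.4°.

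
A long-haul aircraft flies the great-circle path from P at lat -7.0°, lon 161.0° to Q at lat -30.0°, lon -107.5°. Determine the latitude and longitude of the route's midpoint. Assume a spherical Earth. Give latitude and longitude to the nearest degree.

≈ lat -26°, lon -157°

Convert each endpoint to a unit vector on the sphere (x = cos φ cos λ, y = cos φ sin λ, z = sin φ).
The central angle between the endpoints is δ = arccos(p₁·p₂) ≈ 1.532 rad (87.8°).
Interpolate at f = 1/2 with slerp weights a = sin((1−f)δ)/sin δ ≈ 0.694, b = sin(fδ)/sin δ ≈ 0.694.
p = a·p₁ + b·p₂ ≈ (-0.832, -0.349, -0.432); φ = arcsin(p_z) ≈ -25.56°, λ = atan2(p_y, p_x) ≈ -157.25°.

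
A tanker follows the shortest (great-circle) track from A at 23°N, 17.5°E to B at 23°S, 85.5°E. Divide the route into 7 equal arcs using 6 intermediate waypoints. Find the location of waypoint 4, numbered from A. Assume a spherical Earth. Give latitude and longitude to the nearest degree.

The haversine formula gives a central angle δ ≈ 1.405 rad (80.5°) between the endpoints.
Interpolate at f = 4/7 with slerp weights a = sin((1−f)δ)/sin δ ≈ 0.574, b = sin(fδ)/sin δ ≈ 0.729.
p = a·p₁ + b·p₂ ≈ (0.557, 0.828, -0.061); φ = arcsin(p_z) ≈ -3.47°, λ = atan2(p_y, p_x) ≈ 56.09°.

≈ 3°S, 56°E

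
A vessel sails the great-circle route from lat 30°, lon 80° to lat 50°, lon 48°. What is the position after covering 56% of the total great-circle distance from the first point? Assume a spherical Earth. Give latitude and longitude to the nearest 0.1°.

From cos δ = sin φ₁ sin φ₂ + cos φ₁ cos φ₂ cos Δλ, the central angle is δ ≈ 0.545 rad (31.2°).
Interpolate at f = 0.56 with slerp weights a = sin((1−f)δ)/sin δ ≈ 0.458, b = sin(fδ)/sin δ ≈ 0.580.
p = a·p₁ + b·p₂ ≈ (0.318, 0.668, 0.673); φ = arcsin(p_z) ≈ 42.31°, λ = atan2(p_y, p_x) ≈ 64.52°.

≈ lat 42.3°, lon 64.5°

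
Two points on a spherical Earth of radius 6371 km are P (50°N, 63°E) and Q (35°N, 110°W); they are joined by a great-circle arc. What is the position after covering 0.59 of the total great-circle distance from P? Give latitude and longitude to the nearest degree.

≈ (74°N, 100°W)

Write both endpoints as unit vectors p₁, p₂ with components (cos φ cos λ, cos φ sin λ, sin φ).
The central angle between the endpoints is δ = arccos(p₁·p₂) ≈ 1.654 rad (94.8°).
Interpolate at f = 0.59 with slerp weights a = sin((1−f)δ)/sin δ ≈ 0.630, b = sin(fδ)/sin δ ≈ 0.831.
p = a·p₁ + b·p₂ ≈ (-0.049, -0.279, 0.959); φ = arcsin(p_z) ≈ 73.53°, λ = atan2(p_y, p_x) ≈ -99.98°.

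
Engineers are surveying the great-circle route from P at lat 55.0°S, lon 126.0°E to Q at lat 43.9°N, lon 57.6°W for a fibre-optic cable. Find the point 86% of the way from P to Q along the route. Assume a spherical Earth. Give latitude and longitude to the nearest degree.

≈ lat 21°N, lon 62°W

From cos δ = sin φ₁ sin φ₂ + cos φ₁ cos φ₂ cos Δλ, the central angle is δ ≈ 2.944 rad (168.7°).
Interpolate at f = 0.86 with slerp weights a = sin((1−f)δ)/sin δ ≈ 2.037, b = sin(fδ)/sin δ ≈ 2.914.
p = a·p₁ + b·p₂ ≈ (0.438, -0.827, 0.352); φ = arcsin(p_z) ≈ 20.59°, λ = atan2(p_y, p_x) ≈ -62.09°.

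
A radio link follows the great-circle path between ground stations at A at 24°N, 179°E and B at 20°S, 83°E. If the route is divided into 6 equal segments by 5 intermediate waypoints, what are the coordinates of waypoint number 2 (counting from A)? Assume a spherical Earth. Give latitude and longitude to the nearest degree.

≈ 11°N, 145°E

From cos δ = sin φ₁ sin φ₂ + cos φ₁ cos φ₂ cos Δλ, the central angle is δ ≈ 1.802 rad (103.2°).
Interpolate at f = 2/6 with slerp weights a = sin((1−f)δ)/sin δ ≈ 0.958, b = sin(fδ)/sin δ ≈ 0.581.
p = a·p₁ + b·p₂ ≈ (-0.808, 0.557, 0.191); φ = arcsin(p_z) ≈ 11.01°, λ = atan2(p_y, p_x) ≈ 145.45°.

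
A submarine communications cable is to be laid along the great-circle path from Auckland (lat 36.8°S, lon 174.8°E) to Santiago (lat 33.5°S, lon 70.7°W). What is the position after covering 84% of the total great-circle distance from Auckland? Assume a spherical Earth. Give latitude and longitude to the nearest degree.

≈ lat 42°S, lon 84°W

Convert each endpoint to a unit vector on the sphere (x = cos φ cos λ, y = cos φ sin λ, z = sin φ).
The central angle between the endpoints is δ = arccos(p₁·p₂) ≈ 1.517 rad (86.9°).
Interpolate at f = 0.84 with slerp weights a = sin((1−f)δ)/sin δ ≈ 0.241, b = sin(fδ)/sin δ ≈ 0.958.
p = a·p₁ + b·p₂ ≈ (0.072, -0.736, -0.673); φ = arcsin(p_z) ≈ -42.28°, λ = atan2(p_y, p_x) ≈ -84.41°.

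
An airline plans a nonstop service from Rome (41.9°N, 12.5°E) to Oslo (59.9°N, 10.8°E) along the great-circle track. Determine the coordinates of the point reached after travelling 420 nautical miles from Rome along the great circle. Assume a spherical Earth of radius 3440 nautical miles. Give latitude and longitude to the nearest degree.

The haversine formula gives a central angle δ ≈ 0.315 rad (18.0°) between the endpoints. The total great-circle distance is δ·R ≈ 0.315 × 3440 ≈ 1083 nmi, so the target fraction is f = 420/1083 ≈ 0.388.
Interpolate at f ≈ 0.388 with slerp weights a = sin((1−f)δ)/sin δ ≈ 0.618, b = sin(fδ)/sin δ ≈ 0.393.
p = a·p₁ + b·p₂ ≈ (0.643, 0.137, 0.753); φ = arcsin(p_z) ≈ 48.89°, λ = atan2(p_y, p_x) ≈ 11.99°.

≈ 49°N, 12°E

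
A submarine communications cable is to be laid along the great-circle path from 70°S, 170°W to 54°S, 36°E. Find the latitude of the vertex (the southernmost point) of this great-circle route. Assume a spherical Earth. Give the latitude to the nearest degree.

The great circle lies in the plane with unit normal n̂ = (p₁ × p₂)/|p₁ × p₂|.
Here n̂_z ≈ -0.108; the vertex latitude is φ_max = arccos|n̂_z| ≈ 83.8°.
Check via Clairaut: cos φ_max = |cos φ₁| · sin C = cos(70.0°)·sin(161.6°) ≈ 0.108, again giving ≈ 83.8°.

≈ 84°S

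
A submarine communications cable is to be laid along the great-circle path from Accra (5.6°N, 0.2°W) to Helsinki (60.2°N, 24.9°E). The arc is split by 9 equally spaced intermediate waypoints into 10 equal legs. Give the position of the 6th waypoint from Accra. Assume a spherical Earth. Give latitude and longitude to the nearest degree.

Write both endpoints as unit vectors p₁, p₂ with components (cos φ cos λ, cos φ sin λ, sin φ).
The central angle between the endpoints is δ = arccos(p₁·p₂) ≈ 1.009 rad (57.8°).
Interpolate at f = 6/10 with slerp weights a = sin((1−f)δ)/sin δ ≈ 0.464, b = sin(fδ)/sin δ ≈ 0.672.
p = a·p₁ + b·p₂ ≈ (0.765, 0.139, 0.629); φ = arcsin(p_z) ≈ 38.96°, λ = atan2(p_y, p_x) ≈ 10.31°.

≈ 39°N, 10°E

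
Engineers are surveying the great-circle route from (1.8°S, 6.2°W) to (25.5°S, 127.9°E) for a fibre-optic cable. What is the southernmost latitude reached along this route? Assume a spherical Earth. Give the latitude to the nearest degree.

The great circle lies in the plane with unit normal n̂ = (p₁ × p₂)/|p₁ × p₂|.
Here n̂_z ≈ +0.821; the vertex latitude is φ_max = arccos|n̂_z| ≈ 34.8°.
Check via Clairaut: cos φ_max = |cos φ₁| · sin C = cos(1.8°)·sin(124.8°) ≈ 0.821, again giving ≈ 34.8°.

≈ 35°S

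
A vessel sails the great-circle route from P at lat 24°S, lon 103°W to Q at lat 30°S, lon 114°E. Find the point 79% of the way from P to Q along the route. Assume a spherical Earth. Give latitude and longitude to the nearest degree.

The haversine formula gives a central angle δ ≈ 2.014 rad (115.4°) between the endpoints.
Interpolate at f = 0.79 with slerp weights a = sin((1−f)δ)/sin δ ≈ 0.454, b = sin(fδ)/sin δ ≈ 1.107.
p = a·p₁ + b·p₂ ≈ (-0.483, 0.471, -0.738); φ = arcsin(p_z) ≈ -47.56°, λ = atan2(p_y, p_x) ≈ 135.72°.

≈ lat 48°S, lon 136°E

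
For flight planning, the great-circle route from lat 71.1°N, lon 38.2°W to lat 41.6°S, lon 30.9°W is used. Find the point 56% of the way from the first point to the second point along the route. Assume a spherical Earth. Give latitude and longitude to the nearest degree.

≈ lat 8°N, lon 33°W

Write both endpoints as unit vectors p₁, p₂ with components (cos φ cos λ, cos φ sin λ, sin φ).
The central angle between the endpoints is δ = arccos(p₁·p₂) ≈ 1.969 rad (112.8°).
Interpolate at f = 0.56 with slerp weights a = sin((1−f)δ)/sin δ ≈ 0.827, b = sin(fδ)/sin δ ≈ 0.968.
p = a·p₁ + b·p₂ ≈ (0.832, -0.537, 0.139); φ = arcsin(p_z) ≈ 8.01°, λ = atan2(p_y, p_x) ≈ -32.87°.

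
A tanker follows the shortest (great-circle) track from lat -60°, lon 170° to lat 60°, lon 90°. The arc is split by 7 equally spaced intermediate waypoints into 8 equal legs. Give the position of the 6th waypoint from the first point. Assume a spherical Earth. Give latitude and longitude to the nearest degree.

Convert each endpoint to a unit vector on the sphere (x = cos φ cos λ, y = cos φ sin λ, z = sin φ).
The central angle between the endpoints is δ = arccos(p₁·p₂) ≈ 2.355 rad (135.0°).
Interpolate at f = 6/8 with slerp weights a = sin((1−f)δ)/sin δ ≈ 0.785, b = sin(fδ)/sin δ ≈ 1.386.
p = a·p₁ + b·p₂ ≈ (-0.386, 0.761, 0.521); φ = arcsin(p_z) ≈ 31.38°, λ = atan2(p_y, p_x) ≈ 116.92°.

≈ lat 31°, lon 117°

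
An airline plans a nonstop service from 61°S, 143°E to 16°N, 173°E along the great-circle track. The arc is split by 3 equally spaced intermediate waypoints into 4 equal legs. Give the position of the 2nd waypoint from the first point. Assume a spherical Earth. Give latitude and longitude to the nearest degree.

≈ 23°S, 163°E

Write both endpoints as unit vectors p₁, p₂ with components (cos φ cos λ, cos φ sin λ, sin φ).
The central angle between the endpoints is δ = arccos(p₁·p₂) ≈ 1.408 rad (80.6°).
Interpolate at f = 2/4 with slerp weights a = sin((1−f)δ)/sin δ ≈ 0.656, b = sin(fδ)/sin δ ≈ 0.656.
p = a·p₁ + b·p₂ ≈ (-0.880, 0.268, -0.393); φ = arcsin(p_z) ≈ -23.13°, λ = atan2(p_y, p_x) ≈ 163.05°.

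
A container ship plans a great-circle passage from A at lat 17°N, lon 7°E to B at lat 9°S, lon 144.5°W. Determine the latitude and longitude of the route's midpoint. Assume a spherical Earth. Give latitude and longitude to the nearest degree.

≈ lat 16°N, lon 72°W

Write both endpoints as unit vectors p₁, p₂ with components (cos φ cos λ, cos φ sin λ, sin φ).
The central angle between the endpoints is δ = arccos(p₁·p₂) ≈ 2.638 rad (151.1°).
Interpolate at f = 1/2 with slerp weights a = sin((1−f)δ)/sin δ ≈ 2.006, b = sin(fδ)/sin δ ≈ 2.006.
p = a·p₁ + b·p₂ ≈ (0.291, -0.917, 0.273); φ = arcsin(p_z) ≈ 15.83°, λ = atan2(p_y, p_x) ≈ -72.39°.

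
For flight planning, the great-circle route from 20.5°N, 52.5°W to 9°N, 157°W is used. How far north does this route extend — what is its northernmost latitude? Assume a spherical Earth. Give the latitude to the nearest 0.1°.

≈ 24.5°N

The great circle lies in the plane with unit normal n̂ = (p₁ × p₂)/|p₁ × p₂|.
Here n̂_z ≈ -0.910; the vertex latitude is φ_max = arccos|n̂_z| ≈ 24.5°.
Check via Clairaut: cos φ_max = |cos φ₁| · sin C = cos(20.5°)·sin(76.3°) ≈ 0.910, again giving ≈ 24.5°.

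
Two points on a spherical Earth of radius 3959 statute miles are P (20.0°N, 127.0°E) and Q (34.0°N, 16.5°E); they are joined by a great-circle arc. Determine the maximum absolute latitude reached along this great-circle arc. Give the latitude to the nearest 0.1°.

The great circle lies in the plane with unit normal n̂ = (p₁ × p₂)/|p₁ × p₂|.
Here n̂_z ≈ -0.732; the vertex latitude is φ_max = arccos|n̂_z| ≈ 42.9°.
Check via Clairaut: cos φ_max = |cos φ₁| · sin C = cos(20.0°)·sin(51.2°) ≈ 0.732, again giving ≈ 42.9°.

≈ 42.9°N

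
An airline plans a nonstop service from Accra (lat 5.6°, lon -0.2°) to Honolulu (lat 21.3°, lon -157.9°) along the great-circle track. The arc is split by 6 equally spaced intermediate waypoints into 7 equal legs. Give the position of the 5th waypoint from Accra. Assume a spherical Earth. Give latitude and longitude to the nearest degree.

≈ lat 47°, lon -118°

From cos δ = sin φ₁ sin φ₂ + cos φ₁ cos φ₂ cos Δλ, the central angle is δ ≈ 2.536 rad (145.3°).
Interpolate at f = 5/7 with slerp weights a = sin((1−f)δ)/sin δ ≈ 1.165, b = sin(fδ)/sin δ ≈ 1.707.
p = a·p₁ + b·p₂ ≈ (-0.314, -0.602, 0.734); φ = arcsin(p_z) ≈ 47.21°, λ = atan2(p_y, p_x) ≈ -117.52°.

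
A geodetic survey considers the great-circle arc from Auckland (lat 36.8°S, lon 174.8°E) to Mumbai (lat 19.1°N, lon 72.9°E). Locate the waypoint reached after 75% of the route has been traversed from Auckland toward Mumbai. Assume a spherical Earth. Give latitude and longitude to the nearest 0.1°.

Write both endpoints as unit vectors p₁, p₂ with components (cos φ cos λ, cos φ sin λ, sin φ).
The central angle between the endpoints is δ = arccos(p₁·p₂) ≈ 1.931 rad (110.6°).
Interpolate at f = 0.75 with slerp weights a = sin((1−f)δ)/sin δ ≈ 0.496, b = sin(fδ)/sin δ ≈ 1.060.
p = a·p₁ + b·p₂ ≈ (-0.101, 0.994, 0.050); φ = arcsin(p_z) ≈ 2.86°, λ = atan2(p_y, p_x) ≈ 95.79°.

≈ lat 2.9°N, lon 95.8°E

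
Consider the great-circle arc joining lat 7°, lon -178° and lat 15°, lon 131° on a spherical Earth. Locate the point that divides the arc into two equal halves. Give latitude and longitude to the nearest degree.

≈ lat 12°, lon 157°

From cos δ = sin φ₁ sin φ₂ + cos φ₁ cos φ₂ cos Δλ, the central angle is δ ≈ 0.883 rad (50.6°).
Interpolate at f = 1/2 with slerp weights a = sin((1−f)δ)/sin δ ≈ 0.553, b = sin(fδ)/sin δ ≈ 0.553.
p = a·p₁ + b·p₂ ≈ (-0.899, 0.384, 0.211); φ = arcsin(p_z) ≈ 12.15°, λ = atan2(p_y, p_x) ≈ 156.87°.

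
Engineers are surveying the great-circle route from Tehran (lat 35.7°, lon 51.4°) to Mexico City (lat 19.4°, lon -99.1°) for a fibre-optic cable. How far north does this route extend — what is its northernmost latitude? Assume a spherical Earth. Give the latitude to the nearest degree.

The great circle lies in the plane with unit normal n̂ = (p₁ × p₂)/|p₁ × p₂|.
Here n̂_z ≈ -0.428; the vertex latitude is φ_max = arccos|n̂_z| ≈ 64.7°.

≈ 65°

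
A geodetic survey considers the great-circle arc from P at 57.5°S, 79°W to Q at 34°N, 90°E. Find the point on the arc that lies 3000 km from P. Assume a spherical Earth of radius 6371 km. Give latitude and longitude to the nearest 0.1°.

Write both endpoints as unit vectors p₁, p₂ with components (cos φ cos λ, cos φ sin λ, sin φ).
The central angle between the endpoints is δ = arccos(p₁·p₂) ≈ 2.711 rad (155.4°). The total great-circle distance is δ·R ≈ 2.711 × 6371 ≈ 17274 km, so the target fraction is f = 3000/17274 ≈ 0.174.
Interpolate at f ≈ 0.174 with slerp weights a = sin((1−f)δ)/sin δ ≈ 1.880, b = sin(fδ)/sin δ ≈ 1.088.
p = a·p₁ + b·p₂ ≈ (0.193, -0.090, -0.977); φ = arcsin(p_z) ≈ -77.73°, λ = atan2(p_y, p_x) ≈ -24.95°.

≈ 77.7°S, 25.0°W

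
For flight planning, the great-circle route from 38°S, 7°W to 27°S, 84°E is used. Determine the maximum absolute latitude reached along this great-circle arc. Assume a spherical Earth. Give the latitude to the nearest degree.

The great circle lies in the plane with unit normal n̂ = (p₁ × p₂)/|p₁ × p₂|.
Here n̂_z ≈ +0.729; the vertex latitude is φ_max = arccos|n̂_z| ≈ 43.2°.
Check via Clairaut: cos φ_max = |cos φ₁| · sin C = cos(38.0°)·sin(112.4°) ≈ 0.729, again giving ≈ 43.2°.

≈ 43°S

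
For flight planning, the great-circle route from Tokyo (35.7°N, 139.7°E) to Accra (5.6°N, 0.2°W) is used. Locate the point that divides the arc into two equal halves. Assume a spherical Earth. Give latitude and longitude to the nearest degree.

Write both endpoints as unit vectors p₁, p₂ with components (cos φ cos λ, cos φ sin λ, sin φ).
The central angle between the endpoints is δ = arccos(p₁·p₂) ≈ 2.167 rad (124.1°).
Interpolate at f = 1/2 with slerp weights a = sin((1−f)δ)/sin δ ≈ 1.068, b = sin(fδ)/sin δ ≈ 1.068.
p = a·p₁ + b·p₂ ≈ (0.401, 0.557, 0.727); φ = arcsin(p_z) ≈ 46.65°, λ = atan2(p_y, p_x) ≈ 54.23°.

≈ 47°N, 54°E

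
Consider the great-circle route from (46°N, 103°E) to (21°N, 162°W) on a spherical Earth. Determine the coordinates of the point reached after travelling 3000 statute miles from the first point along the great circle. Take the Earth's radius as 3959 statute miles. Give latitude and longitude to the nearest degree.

Write both endpoints as unit vectors p₁, p₂ with components (cos φ cos λ, cos φ sin λ, sin φ).
The central angle between the endpoints is δ = arccos(p₁·p₂) ≈ 1.368 rad (78.4°). The total great-circle distance is δ·R ≈ 1.368 × 3959 ≈ 5416 mi, so the target fraction is f = 3000/5416 ≈ 0.554.
Interpolate at f ≈ 0.554 with slerp weights a = sin((1−f)δ)/sin δ ≈ 0.585, b = sin(fδ)/sin δ ≈ 0.702.
p = a·p₁ + b·p₂ ≈ (-0.714, 0.194, 0.672); φ = arcsin(p_z) ≈ 42.25°, λ = atan2(p_y, p_x) ≈ 164.83°.

≈ (42°N, 165°E)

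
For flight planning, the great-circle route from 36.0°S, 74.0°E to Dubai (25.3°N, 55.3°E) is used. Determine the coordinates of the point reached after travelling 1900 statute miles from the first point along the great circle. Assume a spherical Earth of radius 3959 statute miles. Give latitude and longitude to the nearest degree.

Write both endpoints as unit vectors p₁, p₂ with components (cos φ cos λ, cos φ sin λ, sin φ).
The central angle between the endpoints is δ = arccos(p₁·p₂) ≈ 1.113 rad (63.8°). The total great-circle distance is δ·R ≈ 1.113 × 3959 ≈ 4408 mi, so the target fraction is f = 1900/4408 ≈ 0.431.
Interpolate at f ≈ 0.431 with slerp weights a = sin((1−f)δ)/sin δ ≈ 0.660, b = sin(fδ)/sin δ ≈ 0.515.
p = a·p₁ + b·p₂ ≈ (0.412, 0.896, -0.168); φ = arcsin(p_z) ≈ -9.66°, λ = atan2(p_y, p_x) ≈ 65.30°.

≈ 10°S, 65°E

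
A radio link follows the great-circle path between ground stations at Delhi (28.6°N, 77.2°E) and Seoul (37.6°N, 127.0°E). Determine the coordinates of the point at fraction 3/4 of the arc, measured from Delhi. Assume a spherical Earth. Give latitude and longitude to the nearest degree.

Convert each endpoint to a unit vector on the sphere (x = cos φ cos λ, y = cos φ sin λ, z = sin φ).
The central angle between the endpoints is δ = arccos(p₁·p₂) ≈ 0.736 rad (42.2°).
Interpolate at f = 3/4 with slerp weights a = sin((1−f)δ)/sin δ ≈ 0.273, b = sin(fδ)/sin δ ≈ 0.781.
p = a·p₁ + b·p₂ ≈ (-0.319, 0.728, 0.607); φ = arcsin(p_z) ≈ 37.38°, λ = atan2(p_y, p_x) ≈ 113.70°.

≈ 37°N, 114°E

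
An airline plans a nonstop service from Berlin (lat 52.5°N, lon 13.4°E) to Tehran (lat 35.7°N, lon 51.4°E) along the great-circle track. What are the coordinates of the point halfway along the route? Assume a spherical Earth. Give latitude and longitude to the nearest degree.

≈ lat 46°N, lon 35°E

Convert each endpoint to a unit vector on the sphere (x = cos φ cos λ, y = cos φ sin λ, z = sin φ).
The central angle between the endpoints is δ = arccos(p₁·p₂) ≈ 0.550 rad (31.5°).
Interpolate at f = 1/2 with slerp weights a = sin((1−f)δ)/sin δ ≈ 0.520, b = sin(fδ)/sin δ ≈ 0.520.
p = a·p₁ + b·p₂ ≈ (0.571, 0.403, 0.715); φ = arcsin(p_z) ≈ 45.67°, λ = atan2(p_y, p_x) ≈ 35.22°.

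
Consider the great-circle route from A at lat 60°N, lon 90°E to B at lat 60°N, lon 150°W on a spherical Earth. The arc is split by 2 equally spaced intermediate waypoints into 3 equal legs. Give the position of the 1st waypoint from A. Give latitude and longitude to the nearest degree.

≈ lat 72°N, lon 122°E

Convert each endpoint to a unit vector on the sphere (x = cos φ cos λ, y = cos φ sin λ, z = sin φ).
The central angle between the endpoints is δ = arccos(p₁·p₂) ≈ 0.896 rad (51.3°).
Interpolate at f = 1/3 with slerp weights a = sin((1−f)δ)/sin δ ≈ 0.720, b = sin(fδ)/sin δ ≈ 0.377.
p = a·p₁ + b·p₂ ≈ (-0.163, 0.266, 0.950); φ = arcsin(p_z) ≈ 71.82°, λ = atan2(p_y, p_x) ≈ 121.53°.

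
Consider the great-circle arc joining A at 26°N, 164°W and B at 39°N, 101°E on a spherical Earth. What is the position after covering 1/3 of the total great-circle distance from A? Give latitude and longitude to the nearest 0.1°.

≈ 39.3°N, 169.5°E

Convert each endpoint to a unit vector on the sphere (x = cos φ cos λ, y = cos φ sin λ, z = sin φ).
The central angle between the endpoints is δ = arccos(p₁·p₂) ≈ 1.354 rad (77.6°).
Interpolate at f = 1/3 with slerp weights a = sin((1−f)δ)/sin δ ≈ 0.804, b = sin(fδ)/sin δ ≈ 0.447.
p = a·p₁ + b·p₂ ≈ (-0.761, 0.142, 0.633); φ = arcsin(p_z) ≈ 39.31°, λ = atan2(p_y, p_x) ≈ 169.46°.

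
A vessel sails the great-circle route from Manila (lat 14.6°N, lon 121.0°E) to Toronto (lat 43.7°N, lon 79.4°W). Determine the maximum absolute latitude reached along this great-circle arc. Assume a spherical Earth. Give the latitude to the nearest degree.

≈ 74°N

The great circle lies in the plane with unit normal n̂ = (p₁ × p₂)/|p₁ × p₂|.
Here n̂_z ≈ +0.278; the vertex latitude is φ_max = arccos|n̂_z| ≈ 73.8°.
Check via Clairaut: cos φ_max = |cos φ₁| · sin C = cos(14.6°)·sin(16.7°) ≈ 0.278, again giving ≈ 73.8°.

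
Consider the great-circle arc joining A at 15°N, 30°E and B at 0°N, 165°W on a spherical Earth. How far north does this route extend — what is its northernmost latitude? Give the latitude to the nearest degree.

≈ 46°N

The great circle lies in the plane with unit normal n̂ = (p₁ × p₂)/|p₁ × p₂|.
Here n̂_z ≈ +0.695; the vertex latitude is φ_max = arccos|n̂_z| ≈ 46.0°.
Check via Clairaut: cos φ_max = |cos φ₁| · sin C = cos(15.0°)·sin(46.0°) ≈ 0.695, again giving ≈ 46.0°.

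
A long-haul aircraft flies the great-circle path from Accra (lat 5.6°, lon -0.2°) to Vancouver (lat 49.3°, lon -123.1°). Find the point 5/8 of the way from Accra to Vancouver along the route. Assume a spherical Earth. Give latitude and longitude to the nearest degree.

≈ lat 52°, lon -58°

Convert each endpoint to a unit vector on the sphere (x = cos φ cos λ, y = cos φ sin λ, z = sin φ).
The central angle between the endpoints is δ = arccos(p₁·p₂) ≈ 1.853 rad (106.2°).
Interpolate at f = 5/8 with slerp weights a = sin((1−f)δ)/sin δ ≈ 0.667, b = sin(fδ)/sin δ ≈ 0.954.
p = a·p₁ + b·p₂ ≈ (0.324, -0.523, 0.788); φ = arcsin(p_z) ≈ 52.02°, λ = atan2(p_y, p_x) ≈ -58.25°.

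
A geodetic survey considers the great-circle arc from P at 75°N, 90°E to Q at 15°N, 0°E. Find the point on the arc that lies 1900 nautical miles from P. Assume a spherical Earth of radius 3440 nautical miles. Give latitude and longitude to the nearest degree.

Write both endpoints as unit vectors p₁, p₂ with components (cos φ cos λ, cos φ sin λ, sin φ).
The central angle between the endpoints is δ = arccos(p₁·p₂) ≈ 1.318 rad (75.5°). The total great-circle distance is δ·R ≈ 1.318 × 3440 ≈ 4534 nmi, so the target fraction is f = 1900/4534 ≈ 0.419.
Interpolate at f ≈ 0.419 with slerp weights a = sin((1−f)δ)/sin δ ≈ 0.716, b = sin(fδ)/sin δ ≈ 0.542.
p = a·p₁ + b·p₂ ≈ (0.523, 0.185, 0.832); φ = arcsin(p_z) ≈ 56.27°, λ = atan2(p_y, p_x) ≈ 19.49°.

≈ 56°N, 19°E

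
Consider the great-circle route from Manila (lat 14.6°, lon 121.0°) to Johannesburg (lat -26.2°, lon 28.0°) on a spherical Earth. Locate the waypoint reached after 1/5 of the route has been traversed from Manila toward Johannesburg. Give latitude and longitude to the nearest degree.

≈ lat 6°, lon 103°

Write both endpoints as unit vectors p₁, p₂ with components (cos φ cos λ, cos φ sin λ, sin φ).
The central angle between the endpoints is δ = arccos(p₁·p₂) ≈ 1.728 rad (99.0°).
Interpolate at f = 1/5 with slerp weights a = sin((1−f)δ)/sin δ ≈ 0.995, b = sin(fδ)/sin δ ≈ 0.343.
p = a·p₁ + b·p₂ ≈ (-0.224, 0.970, 0.099); φ = arcsin(p_z) ≈ 5.70°, λ = atan2(p_y, p_x) ≈ 103.01°.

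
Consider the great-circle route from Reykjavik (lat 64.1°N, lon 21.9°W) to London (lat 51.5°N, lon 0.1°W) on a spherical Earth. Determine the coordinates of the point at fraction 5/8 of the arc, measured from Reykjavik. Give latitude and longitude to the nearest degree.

≈ lat 57°N, lon 7°W

Convert each endpoint to a unit vector on the sphere (x = cos φ cos λ, y = cos φ sin λ, z = sin φ).
The central angle between the endpoints is δ = arccos(p₁·p₂) ≈ 0.296 rad (17.0°).
Interpolate at f = 5/8 with slerp weights a = sin((1−f)δ)/sin δ ≈ 0.380, b = sin(fδ)/sin δ ≈ 0.631.
p = a·p₁ + b·p₂ ≈ (0.546, -0.063, 0.835); φ = arcsin(p_z) ≈ 56.63°, λ = atan2(p_y, p_x) ≈ -6.53°.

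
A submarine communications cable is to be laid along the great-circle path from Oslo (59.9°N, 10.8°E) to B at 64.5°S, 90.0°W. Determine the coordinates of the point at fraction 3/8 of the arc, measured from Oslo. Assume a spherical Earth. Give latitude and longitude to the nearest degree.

≈ 13°N, 27°W

Write both endpoints as unit vectors p₁, p₂ with components (cos φ cos λ, cos φ sin λ, sin φ).
The central angle between the endpoints is δ = arccos(p₁·p₂) ≈ 2.535 rad (145.2°).
Interpolate at f = 3/8 with slerp weights a = sin((1−f)δ)/sin δ ≈ 1.753, b = sin(fδ)/sin δ ≈ 1.426.
p = a·p₁ + b·p₂ ≈ (0.863, -0.449, 0.229); φ = arcsin(p_z) ≈ 13.24°, λ = atan2(p_y, p_x) ≈ -27.49°.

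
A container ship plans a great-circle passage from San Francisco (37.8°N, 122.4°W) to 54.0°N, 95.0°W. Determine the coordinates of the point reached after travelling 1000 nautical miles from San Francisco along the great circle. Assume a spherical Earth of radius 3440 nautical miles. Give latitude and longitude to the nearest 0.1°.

≈ 49.5°N, 105.8°W

The haversine formula gives a central angle δ ≈ 0.432 rad (24.7°) between the endpoints. The total great-circle distance is δ·R ≈ 0.432 × 3440 ≈ 1486 nmi, so the target fraction is f = 1000/1486 ≈ 0.673.
Interpolate at f ≈ 0.673 with slerp weights a = sin((1−f)δ)/sin δ ≈ 0.336, b = sin(fδ)/sin δ ≈ 0.685.
p = a·p₁ + b·p₂ ≈ (-0.177, -0.625, 0.760); φ = arcsin(p_z) ≈ 49.47°, λ = atan2(p_y, p_x) ≈ -105.84°.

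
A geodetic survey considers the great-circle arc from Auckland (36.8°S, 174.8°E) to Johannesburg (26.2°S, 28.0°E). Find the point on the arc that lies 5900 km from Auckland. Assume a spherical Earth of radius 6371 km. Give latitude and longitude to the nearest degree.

≈ 65°S, 95°E

Convert each endpoint to a unit vector on the sphere (x = cos φ cos λ, y = cos φ sin λ, z = sin φ).
The central angle between the endpoints is δ = arccos(p₁·p₂) ≈ 1.914 rad (109.7°). The total great-circle distance is δ·R ≈ 1.914 × 6371 ≈ 12195 km, so the target fraction is f = 5900/12195 ≈ 0.484.
Interpolate at f ≈ 0.484 with slerp weights a = sin((1−f)δ)/sin δ ≈ 0.887, b = sin(fδ)/sin δ ≈ 0.849.
p = a·p₁ + b·p₂ ≈ (-0.035, 0.422, -0.906); φ = arcsin(p_z) ≈ -64.95°, λ = atan2(p_y, p_x) ≈ 94.70°.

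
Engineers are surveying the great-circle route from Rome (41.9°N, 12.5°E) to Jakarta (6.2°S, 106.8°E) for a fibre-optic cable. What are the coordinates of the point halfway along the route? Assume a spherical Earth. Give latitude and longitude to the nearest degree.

≈ 25°N, 68°E

Write both endpoints as unit vectors p₁, p₂ with components (cos φ cos λ, cos φ sin λ, sin φ).
The central angle between the endpoints is δ = arccos(p₁·p₂) ≈ 1.699 rad (97.3°).
Interpolate at f = 1/2 with slerp weights a = sin((1−f)δ)/sin δ ≈ 0.757, b = sin(fδ)/sin δ ≈ 0.757.
p = a·p₁ + b·p₂ ≈ (0.333, 0.842, 0.424); φ = arcsin(p_z) ≈ 25.08°, λ = atan2(p_y, p_x) ≈ 68.46°.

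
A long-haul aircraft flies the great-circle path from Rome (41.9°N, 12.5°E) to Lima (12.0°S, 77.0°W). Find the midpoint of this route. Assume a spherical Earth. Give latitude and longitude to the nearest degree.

≈ 20°N, 40°W

Convert each endpoint to a unit vector on the sphere (x = cos φ cos λ, y = cos φ sin λ, z = sin φ).
The central angle between the endpoints is δ = arccos(p₁·p₂) ≈ 1.704 rad (97.6°).
Interpolate at f = 1/2 with slerp weights a = sin((1−f)δ)/sin δ ≈ 0.759, b = sin(fδ)/sin δ ≈ 0.759.
p = a·p₁ + b·p₂ ≈ (0.719, -0.601, 0.349); φ = arcsin(p_z) ≈ 20.44°, λ = atan2(p_y, p_x) ≈ -39.91°.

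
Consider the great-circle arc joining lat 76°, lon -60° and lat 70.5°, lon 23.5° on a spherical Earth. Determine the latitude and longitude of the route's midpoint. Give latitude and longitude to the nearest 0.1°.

From cos δ = sin φ₁ sin φ₂ + cos φ₁ cos φ₂ cos Δλ, the central angle is δ ≈ 0.393 rad (22.5°).
Interpolate at f = 1/2 with slerp weights a = sin((1−f)δ)/sin δ ≈ 0.510, b = sin(fδ)/sin δ ≈ 0.510.
p = a·p₁ + b·p₂ ≈ (0.218, -0.039, 0.975); φ = arcsin(p_z) ≈ 77.22°, λ = atan2(p_y, p_x) ≈ -10.14°.

≈ lat 77.2°, lon -10.1°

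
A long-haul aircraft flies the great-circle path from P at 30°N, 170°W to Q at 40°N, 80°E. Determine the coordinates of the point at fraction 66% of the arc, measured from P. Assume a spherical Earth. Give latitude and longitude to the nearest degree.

≈ 51°N, 119°E

Write both endpoints as unit vectors p₁, p₂ with components (cos φ cos λ, cos φ sin λ, sin φ).
The central angle between the endpoints is δ = arccos(p₁·p₂) ≈ 1.476 rad (84.6°).
Interpolate at f = 0.66 with slerp weights a = sin((1−f)δ)/sin δ ≈ 0.483, b = sin(fδ)/sin δ ≈ 0.831.
p = a·p₁ + b·p₂ ≈ (-0.302, 0.554, 0.776); φ = arcsin(p_z) ≈ 50.88°, λ = atan2(p_y, p_x) ≈ 118.55°.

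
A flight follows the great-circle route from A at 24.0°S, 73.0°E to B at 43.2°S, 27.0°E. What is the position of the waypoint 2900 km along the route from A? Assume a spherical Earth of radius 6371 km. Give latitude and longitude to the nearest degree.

Write both endpoints as unit vectors p₁, p₂ with components (cos φ cos λ, cos φ sin λ, sin φ).
The central angle between the endpoints is δ = arccos(p₁·p₂) ≈ 0.736 rad (42.2°). The total great-circle distance is δ·R ≈ 0.736 × 6371 ≈ 4690 km, so the target fraction is f = 2900/4690 ≈ 0.618.
Interpolate at f ≈ 0.618 with slerp weights a = sin((1−f)δ)/sin δ ≈ 0.413, b = sin(fδ)/sin δ ≈ 0.655.
p = a·p₁ + b·p₂ ≈ (0.536, 0.577, -0.616); φ = arcsin(p_z) ≈ -38.04°, λ = atan2(p_y, p_x) ≈ 47.16°.

≈ 38°S, 47°E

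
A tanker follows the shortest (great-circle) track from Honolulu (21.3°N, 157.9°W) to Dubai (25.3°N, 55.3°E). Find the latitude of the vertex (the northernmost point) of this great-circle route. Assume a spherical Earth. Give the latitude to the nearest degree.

≈ 56°N

The great circle lies in the plane with unit normal n̂ = (p₁ × p₂)/|p₁ × p₂|.
Here n̂_z ≈ -0.552; the vertex latitude is φ_max = arccos|n̂_z| ≈ 56.5°.
Check via Clairaut: cos φ_max = |cos φ₁| · sin C = cos(21.3°)·sin(36.3°) ≈ 0.552, again giving ≈ 56.5°.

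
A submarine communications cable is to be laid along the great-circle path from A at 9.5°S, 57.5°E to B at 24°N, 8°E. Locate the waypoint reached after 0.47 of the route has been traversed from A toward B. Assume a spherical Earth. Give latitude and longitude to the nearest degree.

Write both endpoints as unit vectors p₁, p₂ with components (cos φ cos λ, cos φ sin λ, sin φ).
The central angle between the endpoints is δ = arccos(p₁·p₂) ≈ 1.026 rad (58.8°).
Interpolate at f = 0.47 with slerp weights a = sin((1−f)δ)/sin δ ≈ 0.605, b = sin(fδ)/sin δ ≈ 0.542.
p = a·p₁ + b·p₂ ≈ (0.811, 0.572, 0.121); φ = arcsin(p_z) ≈ 6.93°, λ = atan2(p_y, p_x) ≈ 35.20°.

≈ 7°N, 35°E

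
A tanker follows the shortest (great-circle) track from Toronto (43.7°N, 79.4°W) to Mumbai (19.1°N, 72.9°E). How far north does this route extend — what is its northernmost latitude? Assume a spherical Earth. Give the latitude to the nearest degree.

The great circle lies in the plane with unit normal n̂ = (p₁ × p₂)/|p₁ × p₂|.
Here n̂_z ≈ +0.343; the vertex latitude is φ_max = arccos|n̂_z| ≈ 69.9°.

≈ 70°N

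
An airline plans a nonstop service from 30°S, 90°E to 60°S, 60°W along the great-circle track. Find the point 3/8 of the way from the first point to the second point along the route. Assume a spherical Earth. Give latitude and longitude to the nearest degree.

≈ 61°S, 74°E

Convert each endpoint to a unit vector on the sphere (x = cos φ cos λ, y = cos φ sin λ, z = sin φ).
The central angle between the endpoints is δ = arccos(p₁·p₂) ≈ 1.513 rad (86.7°).
Interpolate at f = 3/8 with slerp weights a = sin((1−f)δ)/sin δ ≈ 0.812, b = sin(fδ)/sin δ ≈ 0.538.
p = a·p₁ + b·p₂ ≈ (0.135, 0.470, -0.872); φ = arcsin(p_z) ≈ -60.72°, λ = atan2(p_y, p_x) ≈ 74.03°.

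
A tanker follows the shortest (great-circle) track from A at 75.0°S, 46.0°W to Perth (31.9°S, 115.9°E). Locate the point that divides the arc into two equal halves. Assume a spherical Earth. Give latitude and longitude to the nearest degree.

Convert each endpoint to a unit vector on the sphere (x = cos φ cos λ, y = cos φ sin λ, z = sin φ).
The central angle between the endpoints is δ = arccos(p₁·p₂) ≈ 1.264 rad (72.4°).
Interpolate at f = 1/2 with slerp weights a = sin((1−f)δ)/sin δ ≈ 0.620, b = sin(fδ)/sin δ ≈ 0.620.
p = a·p₁ + b·p₂ ≈ (-0.118, 0.358, -0.926); φ = arcsin(p_z) ≈ -67.85°, λ = atan2(p_y, p_x) ≈ 108.30°.

≈ 68°S, 108°E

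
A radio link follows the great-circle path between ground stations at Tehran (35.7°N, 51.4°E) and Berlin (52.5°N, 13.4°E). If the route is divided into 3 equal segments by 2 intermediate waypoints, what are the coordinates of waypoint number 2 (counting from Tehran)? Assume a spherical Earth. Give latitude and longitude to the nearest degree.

≈ 48°N, 29°E

From cos δ = sin φ₁ sin φ₂ + cos φ₁ cos φ₂ cos Δλ, the central angle is δ ≈ 0.550 rad (31.5°).
Interpolate at f = 2/3 with slerp weights a = sin((1−f)δ)/sin δ ≈ 0.349, b = sin(fδ)/sin δ ≈ 0.686.
p = a·p₁ + b·p₂ ≈ (0.583, 0.318, 0.748); φ = arcsin(p_z) ≈ 48.39°, λ = atan2(p_y, p_x) ≈ 28.62°.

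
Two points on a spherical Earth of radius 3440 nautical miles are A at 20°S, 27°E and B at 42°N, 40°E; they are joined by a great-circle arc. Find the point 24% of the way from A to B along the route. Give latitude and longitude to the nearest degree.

≈ 5°S, 30°E

The haversine formula gives a central angle δ ≈ 1.102 rad (63.2°) between the endpoints.
Interpolate at f = 0.24 with slerp weights a = sin((1−f)δ)/sin δ ≈ 0.833, b = sin(fδ)/sin δ ≈ 0.293.
p = a·p₁ + b·p₂ ≈ (0.864, 0.495, -0.089); φ = arcsin(p_z) ≈ -5.09°, λ = atan2(p_y, p_x) ≈ 29.82°.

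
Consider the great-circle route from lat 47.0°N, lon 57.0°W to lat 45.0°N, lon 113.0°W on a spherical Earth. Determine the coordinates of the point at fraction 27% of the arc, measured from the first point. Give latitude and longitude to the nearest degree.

Write both endpoints as unit vectors p₁, p₂ with components (cos φ cos λ, cos φ sin λ, sin φ).
The central angle between the endpoints is δ = arccos(p₁·p₂) ≈ 0.665 rad (38.1°).
Interpolate at f = 0.27 with slerp weights a = sin((1−f)δ)/sin δ ≈ 0.756, b = sin(fδ)/sin δ ≈ 0.289.
p = a·p₁ + b·p₂ ≈ (0.201, -0.621, 0.758); φ = arcsin(p_z) ≈ 49.26°, λ = atan2(p_y, p_x) ≈ -72.07°.

≈ lat 49°N, lon 72°W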